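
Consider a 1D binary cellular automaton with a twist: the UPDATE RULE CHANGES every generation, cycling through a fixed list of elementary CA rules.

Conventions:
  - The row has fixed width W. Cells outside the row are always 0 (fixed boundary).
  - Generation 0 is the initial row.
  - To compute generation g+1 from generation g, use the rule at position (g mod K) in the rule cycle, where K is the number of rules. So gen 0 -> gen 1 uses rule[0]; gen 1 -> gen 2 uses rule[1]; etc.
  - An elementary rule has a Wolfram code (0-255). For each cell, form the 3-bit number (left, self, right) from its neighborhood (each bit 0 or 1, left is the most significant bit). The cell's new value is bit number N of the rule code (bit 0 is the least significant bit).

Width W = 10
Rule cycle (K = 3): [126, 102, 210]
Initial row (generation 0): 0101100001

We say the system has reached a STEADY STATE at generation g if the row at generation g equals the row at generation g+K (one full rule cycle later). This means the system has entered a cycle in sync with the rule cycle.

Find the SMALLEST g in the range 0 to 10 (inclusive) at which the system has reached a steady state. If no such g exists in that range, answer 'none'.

Answer: none

Derivation:
Gen 0: 0101100001
Gen 1 (rule 126): 1111110011
Gen 2 (rule 102): 0000010101
Gen 3 (rule 210): 0000100000
Gen 4 (rule 126): 0001110000
Gen 5 (rule 102): 0010010000
Gen 6 (rule 210): 0101101000
Gen 7 (rule 126): 1111111100
Gen 8 (rule 102): 0000000100
Gen 9 (rule 210): 0000001010
Gen 10 (rule 126): 0000011111
Gen 11 (rule 102): 0000100001
Gen 12 (rule 210): 0001010010
Gen 13 (rule 126): 0011111111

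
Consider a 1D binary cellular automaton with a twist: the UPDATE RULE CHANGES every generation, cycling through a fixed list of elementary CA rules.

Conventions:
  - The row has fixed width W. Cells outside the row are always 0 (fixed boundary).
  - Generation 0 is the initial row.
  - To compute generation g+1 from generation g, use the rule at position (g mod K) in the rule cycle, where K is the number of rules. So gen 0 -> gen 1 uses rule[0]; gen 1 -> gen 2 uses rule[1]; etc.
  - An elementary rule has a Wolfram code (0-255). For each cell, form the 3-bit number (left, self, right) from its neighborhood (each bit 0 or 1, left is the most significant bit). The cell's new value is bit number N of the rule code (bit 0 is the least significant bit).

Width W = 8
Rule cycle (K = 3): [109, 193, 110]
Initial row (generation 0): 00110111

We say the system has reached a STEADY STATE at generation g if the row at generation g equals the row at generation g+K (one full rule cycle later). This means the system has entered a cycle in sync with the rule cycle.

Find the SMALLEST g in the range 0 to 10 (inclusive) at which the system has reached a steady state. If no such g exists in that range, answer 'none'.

Answer: 1

Derivation:
Gen 0: 00110111
Gen 1 (rule 109): 10111101
Gen 2 (rule 193): 00011100
Gen 3 (rule 110): 00110100
Gen 4 (rule 109): 10111101
Gen 5 (rule 193): 00011100
Gen 6 (rule 110): 00110100
Gen 7 (rule 109): 10111101
Gen 8 (rule 193): 00011100
Gen 9 (rule 110): 00110100
Gen 10 (rule 109): 10111101
Gen 11 (rule 193): 00011100
Gen 12 (rule 110): 00110100
Gen 13 (rule 109): 10111101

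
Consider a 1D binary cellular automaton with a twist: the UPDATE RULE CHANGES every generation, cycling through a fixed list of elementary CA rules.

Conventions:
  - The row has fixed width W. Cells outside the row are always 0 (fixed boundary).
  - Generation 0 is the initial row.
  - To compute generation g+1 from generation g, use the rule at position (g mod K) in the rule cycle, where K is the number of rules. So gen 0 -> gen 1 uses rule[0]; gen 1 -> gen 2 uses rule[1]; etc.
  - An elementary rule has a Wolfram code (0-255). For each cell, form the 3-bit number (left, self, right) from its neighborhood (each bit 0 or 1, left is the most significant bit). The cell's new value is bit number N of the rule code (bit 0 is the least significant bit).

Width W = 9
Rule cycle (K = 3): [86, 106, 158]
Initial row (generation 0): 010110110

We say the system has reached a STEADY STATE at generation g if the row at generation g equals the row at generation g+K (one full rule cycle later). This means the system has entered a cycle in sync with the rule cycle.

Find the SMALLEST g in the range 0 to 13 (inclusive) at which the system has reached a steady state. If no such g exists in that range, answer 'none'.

Answer: 7

Derivation:
Gen 0: 010110110
Gen 1 (rule 86): 110010011
Gen 2 (rule 106): 110100111
Gen 3 (rule 158): 100111110
Gen 4 (rule 86): 111000011
Gen 5 (rule 106): 101000111
Gen 6 (rule 158): 101101110
Gen 7 (rule 86): 100100011
Gen 8 (rule 106): 001000111
Gen 9 (rule 158): 011101110
Gen 10 (rule 86): 100100011
Gen 11 (rule 106): 001000111
Gen 12 (rule 158): 011101110
Gen 13 (rule 86): 100100011
Gen 14 (rule 106): 001000111
Gen 15 (rule 158): 011101110
Gen 16 (rule 86): 100100011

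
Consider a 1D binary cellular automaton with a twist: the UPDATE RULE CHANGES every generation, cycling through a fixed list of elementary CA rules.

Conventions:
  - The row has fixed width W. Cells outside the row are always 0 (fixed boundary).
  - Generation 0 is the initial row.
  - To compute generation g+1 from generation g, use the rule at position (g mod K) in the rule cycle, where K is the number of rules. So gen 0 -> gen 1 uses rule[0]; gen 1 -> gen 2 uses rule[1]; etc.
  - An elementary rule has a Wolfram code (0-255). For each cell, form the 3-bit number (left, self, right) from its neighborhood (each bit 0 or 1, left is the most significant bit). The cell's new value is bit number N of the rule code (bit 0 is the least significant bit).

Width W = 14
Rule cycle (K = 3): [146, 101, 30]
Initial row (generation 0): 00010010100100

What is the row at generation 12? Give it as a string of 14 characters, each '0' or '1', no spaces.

Gen 0: 00010010100100
Gen 1 (rule 146): 00101100011010
Gen 2 (rule 101): 10110101001110
Gen 3 (rule 30): 10100101111001
Gen 4 (rule 146): 00011000110110
Gen 5 (rule 101): 11001010011010
Gen 6 (rule 30): 10111011110011
Gen 7 (rule 146): 00010001101100
Gen 8 (rule 101): 11010100110101
Gen 9 (rule 30): 10010111100101
Gen 10 (rule 146): 01100011011000
Gen 11 (rule 101): 00101001101011
Gen 12 (rule 30): 01101111001010

Answer: 01101111001010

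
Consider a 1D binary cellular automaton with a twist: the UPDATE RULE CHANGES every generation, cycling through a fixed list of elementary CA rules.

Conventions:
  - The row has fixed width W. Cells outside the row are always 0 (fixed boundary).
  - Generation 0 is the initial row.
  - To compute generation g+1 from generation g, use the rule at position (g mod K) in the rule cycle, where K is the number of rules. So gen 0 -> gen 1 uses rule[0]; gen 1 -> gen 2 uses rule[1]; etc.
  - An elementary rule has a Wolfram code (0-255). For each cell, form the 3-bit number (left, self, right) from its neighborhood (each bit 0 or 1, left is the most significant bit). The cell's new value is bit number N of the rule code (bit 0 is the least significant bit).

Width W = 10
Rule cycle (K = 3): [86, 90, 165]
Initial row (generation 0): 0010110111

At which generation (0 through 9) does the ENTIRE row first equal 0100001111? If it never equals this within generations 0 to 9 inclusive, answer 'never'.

Answer: 9

Derivation:
Gen 0: 0010110111
Gen 1 (rule 86): 0110010001
Gen 2 (rule 90): 1111101010
Gen 3 (rule 165): 0111011110
Gen 4 (rule 86): 1001000011
Gen 5 (rule 90): 0110100111
Gen 6 (rule 165): 0001100010
Gen 7 (rule 86): 0010110111
Gen 8 (rule 90): 0100110101
Gen 9 (rule 165): 0100001111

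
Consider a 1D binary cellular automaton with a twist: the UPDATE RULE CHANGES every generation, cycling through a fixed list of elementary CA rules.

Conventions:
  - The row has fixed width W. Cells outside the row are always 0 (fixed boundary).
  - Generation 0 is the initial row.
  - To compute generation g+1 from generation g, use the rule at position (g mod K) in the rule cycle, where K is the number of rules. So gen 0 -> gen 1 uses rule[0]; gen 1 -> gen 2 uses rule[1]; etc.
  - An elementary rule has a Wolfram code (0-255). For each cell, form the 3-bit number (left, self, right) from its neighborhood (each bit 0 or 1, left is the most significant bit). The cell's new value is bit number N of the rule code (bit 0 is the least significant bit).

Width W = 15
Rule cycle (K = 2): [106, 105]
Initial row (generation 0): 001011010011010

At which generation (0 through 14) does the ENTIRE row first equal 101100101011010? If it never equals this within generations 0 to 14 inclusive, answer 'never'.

Answer: never

Derivation:
Gen 0: 001011010011010
Gen 1 (rule 106): 010111100111100
Gen 2 (rule 105): 001100100100101
Gen 3 (rule 106): 011101001001010
Gen 4 (rule 105): 010110000000100
Gen 5 (rule 106): 101110000001000
Gen 6 (rule 105): 011010111100011
Gen 7 (rule 106): 111101100100111
Gen 8 (rule 105): 100111100000101
Gen 9 (rule 106): 001100100001010
Gen 10 (rule 105): 101100001100100
Gen 11 (rule 106): 011100011101000
Gen 12 (rule 105): 010101010110011
Gen 13 (rule 106): 101010101110111
Gen 14 (rule 105): 010101011011101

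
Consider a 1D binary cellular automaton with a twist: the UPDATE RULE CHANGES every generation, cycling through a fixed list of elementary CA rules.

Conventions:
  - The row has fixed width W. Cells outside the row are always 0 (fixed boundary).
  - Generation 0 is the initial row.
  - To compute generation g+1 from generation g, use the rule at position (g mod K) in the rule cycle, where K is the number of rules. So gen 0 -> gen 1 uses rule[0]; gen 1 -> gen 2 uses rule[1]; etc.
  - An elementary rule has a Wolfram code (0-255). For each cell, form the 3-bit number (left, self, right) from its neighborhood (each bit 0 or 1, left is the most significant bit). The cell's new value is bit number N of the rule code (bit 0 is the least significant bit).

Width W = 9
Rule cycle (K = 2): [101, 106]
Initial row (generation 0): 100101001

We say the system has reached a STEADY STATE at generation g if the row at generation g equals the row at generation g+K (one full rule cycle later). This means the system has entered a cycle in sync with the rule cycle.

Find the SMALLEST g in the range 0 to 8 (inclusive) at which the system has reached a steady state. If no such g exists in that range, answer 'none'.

Gen 0: 100101001
Gen 1 (rule 101): 100111001
Gen 2 (rule 106): 001101010
Gen 3 (rule 101): 100111110
Gen 4 (rule 106): 001100010
Gen 5 (rule 101): 100101010
Gen 6 (rule 106): 001010100
Gen 7 (rule 101): 101111101
Gen 8 (rule 106): 011000110
Gen 9 (rule 101): 001010010
Gen 10 (rule 106): 010100100

Answer: none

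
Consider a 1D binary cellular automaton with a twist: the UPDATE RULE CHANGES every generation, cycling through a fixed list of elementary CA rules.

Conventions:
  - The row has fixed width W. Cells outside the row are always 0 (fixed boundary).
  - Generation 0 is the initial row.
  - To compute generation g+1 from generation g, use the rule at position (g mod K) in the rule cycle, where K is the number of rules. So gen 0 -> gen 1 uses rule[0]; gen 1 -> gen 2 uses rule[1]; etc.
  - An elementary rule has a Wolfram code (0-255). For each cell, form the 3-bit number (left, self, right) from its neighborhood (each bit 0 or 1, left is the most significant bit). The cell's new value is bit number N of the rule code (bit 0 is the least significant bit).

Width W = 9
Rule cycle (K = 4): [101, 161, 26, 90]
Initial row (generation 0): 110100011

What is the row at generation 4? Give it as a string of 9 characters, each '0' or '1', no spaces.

Answer: 101010100

Derivation:
Gen 0: 110100011
Gen 1 (rule 101): 011101001
Gen 2 (rule 161): 001010000
Gen 3 (rule 26): 010001000
Gen 4 (rule 90): 101010100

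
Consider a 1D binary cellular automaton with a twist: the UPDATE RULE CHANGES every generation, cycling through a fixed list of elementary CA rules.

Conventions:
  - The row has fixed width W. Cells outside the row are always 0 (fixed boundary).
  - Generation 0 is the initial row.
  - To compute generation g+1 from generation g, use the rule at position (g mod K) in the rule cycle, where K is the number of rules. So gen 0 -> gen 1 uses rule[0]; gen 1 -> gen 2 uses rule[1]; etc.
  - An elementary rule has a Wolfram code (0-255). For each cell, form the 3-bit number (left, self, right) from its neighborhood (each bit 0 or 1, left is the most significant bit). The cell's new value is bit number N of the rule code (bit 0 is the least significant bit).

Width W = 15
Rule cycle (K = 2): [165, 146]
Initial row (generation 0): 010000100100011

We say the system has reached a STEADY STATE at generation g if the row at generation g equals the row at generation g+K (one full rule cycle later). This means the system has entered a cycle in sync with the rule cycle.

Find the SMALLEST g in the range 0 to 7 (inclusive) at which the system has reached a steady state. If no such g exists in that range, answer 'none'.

Gen 0: 010000100100011
Gen 1 (rule 165): 010110100101000
Gen 2 (rule 146): 100000011000100
Gen 3 (rule 165): 101111000010101
Gen 4 (rule 146): 000110100100000
Gen 5 (rule 165): 110001100101111
Gen 6 (rule 146): 001010011000110
Gen 7 (rule 165): 101110000010000
Gen 8 (rule 146): 000101000101000
Gen 9 (rule 165): 110111010111011

Answer: none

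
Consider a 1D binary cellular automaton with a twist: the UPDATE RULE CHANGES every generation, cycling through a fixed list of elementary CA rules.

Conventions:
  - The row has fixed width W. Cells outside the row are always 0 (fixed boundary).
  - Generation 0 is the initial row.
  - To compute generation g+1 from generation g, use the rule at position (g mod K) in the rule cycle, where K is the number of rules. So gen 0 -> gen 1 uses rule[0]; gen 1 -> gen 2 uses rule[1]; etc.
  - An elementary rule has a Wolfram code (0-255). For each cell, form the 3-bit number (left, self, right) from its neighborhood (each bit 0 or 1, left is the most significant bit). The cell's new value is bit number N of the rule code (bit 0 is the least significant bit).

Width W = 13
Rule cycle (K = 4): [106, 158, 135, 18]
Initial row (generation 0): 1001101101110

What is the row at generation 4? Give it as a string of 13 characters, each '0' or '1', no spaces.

Answer: 0000000011010

Derivation:
Gen 0: 1001101101110
Gen 1 (rule 106): 0011111111010
Gen 2 (rule 158): 0111111110011
Gen 3 (rule 135): 1011111100100
Gen 4 (rule 18): 0000000011010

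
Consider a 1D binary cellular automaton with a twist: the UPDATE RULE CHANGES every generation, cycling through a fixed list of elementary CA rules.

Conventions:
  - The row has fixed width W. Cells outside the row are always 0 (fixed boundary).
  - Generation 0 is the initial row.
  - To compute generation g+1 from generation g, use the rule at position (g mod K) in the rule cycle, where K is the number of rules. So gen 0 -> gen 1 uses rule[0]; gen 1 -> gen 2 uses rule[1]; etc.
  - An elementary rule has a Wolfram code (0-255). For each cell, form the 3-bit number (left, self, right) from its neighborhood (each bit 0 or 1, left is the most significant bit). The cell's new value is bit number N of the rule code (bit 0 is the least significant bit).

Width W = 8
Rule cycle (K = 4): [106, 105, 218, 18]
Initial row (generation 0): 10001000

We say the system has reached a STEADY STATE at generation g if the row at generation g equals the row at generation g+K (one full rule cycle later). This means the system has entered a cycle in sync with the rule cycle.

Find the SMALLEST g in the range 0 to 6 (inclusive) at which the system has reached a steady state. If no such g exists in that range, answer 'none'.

Answer: 4

Derivation:
Gen 0: 10001000
Gen 1 (rule 106): 00010000
Gen 2 (rule 105): 11000111
Gen 3 (rule 218): 11101111
Gen 4 (rule 18): 00000000
Gen 5 (rule 106): 00000000
Gen 6 (rule 105): 11111111
Gen 7 (rule 218): 11111111
Gen 8 (rule 18): 00000000
Gen 9 (rule 106): 00000000
Gen 10 (rule 105): 11111111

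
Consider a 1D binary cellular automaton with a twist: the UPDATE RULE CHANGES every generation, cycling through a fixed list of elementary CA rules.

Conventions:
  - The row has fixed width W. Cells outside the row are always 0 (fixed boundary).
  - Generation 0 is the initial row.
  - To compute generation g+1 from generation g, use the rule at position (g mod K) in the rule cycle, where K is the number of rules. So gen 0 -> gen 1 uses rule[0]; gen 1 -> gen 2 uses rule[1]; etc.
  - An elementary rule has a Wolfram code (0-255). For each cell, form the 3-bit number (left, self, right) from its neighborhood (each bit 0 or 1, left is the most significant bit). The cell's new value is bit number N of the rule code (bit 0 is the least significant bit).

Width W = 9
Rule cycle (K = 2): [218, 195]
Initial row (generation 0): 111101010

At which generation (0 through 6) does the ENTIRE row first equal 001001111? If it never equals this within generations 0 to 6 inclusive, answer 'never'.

Gen 0: 111101010
Gen 1 (rule 218): 111100001
Gen 2 (rule 195): 011101110
Gen 3 (rule 218): 111101111
Gen 4 (rule 195): 011100111
Gen 5 (rule 218): 111111111
Gen 6 (rule 195): 011111111

Answer: never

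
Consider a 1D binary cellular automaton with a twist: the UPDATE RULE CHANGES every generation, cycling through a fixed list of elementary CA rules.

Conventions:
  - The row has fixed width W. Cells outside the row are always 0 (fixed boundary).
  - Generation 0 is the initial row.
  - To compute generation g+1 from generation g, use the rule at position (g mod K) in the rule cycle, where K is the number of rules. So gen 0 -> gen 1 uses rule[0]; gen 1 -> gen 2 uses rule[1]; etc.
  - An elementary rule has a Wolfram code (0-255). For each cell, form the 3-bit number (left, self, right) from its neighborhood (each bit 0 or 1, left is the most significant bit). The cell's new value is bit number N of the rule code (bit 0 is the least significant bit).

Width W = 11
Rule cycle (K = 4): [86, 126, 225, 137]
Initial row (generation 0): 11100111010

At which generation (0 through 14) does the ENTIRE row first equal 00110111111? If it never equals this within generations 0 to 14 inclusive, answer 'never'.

Gen 0: 11100111010
Gen 1 (rule 86): 00111001011
Gen 2 (rule 126): 01101111111
Gen 3 (rule 225): 00110111111
Gen 4 (rule 137): 10100111110
Gen 5 (rule 86): 10111000011
Gen 6 (rule 126): 11101100111
Gen 7 (rule 225): 01110100011
Gen 8 (rule 137): 01100001010
Gen 9 (rule 86): 10110011011
Gen 10 (rule 126): 11111111111
Gen 11 (rule 225): 01111111111
Gen 12 (rule 137): 01111111110
Gen 13 (rule 86): 10000000011
Gen 14 (rule 126): 11000000111

Answer: 3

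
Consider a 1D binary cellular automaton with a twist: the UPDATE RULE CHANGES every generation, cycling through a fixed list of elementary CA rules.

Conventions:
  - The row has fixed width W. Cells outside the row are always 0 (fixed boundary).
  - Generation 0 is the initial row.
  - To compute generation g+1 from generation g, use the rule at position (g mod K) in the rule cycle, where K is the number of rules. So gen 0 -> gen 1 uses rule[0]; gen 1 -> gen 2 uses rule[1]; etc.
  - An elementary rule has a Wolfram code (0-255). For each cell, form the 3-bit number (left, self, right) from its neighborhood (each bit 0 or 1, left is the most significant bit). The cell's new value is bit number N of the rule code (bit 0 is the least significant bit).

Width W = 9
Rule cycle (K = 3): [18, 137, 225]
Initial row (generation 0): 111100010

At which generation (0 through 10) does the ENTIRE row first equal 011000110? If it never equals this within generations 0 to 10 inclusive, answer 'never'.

Answer: never

Derivation:
Gen 0: 111100010
Gen 1 (rule 18): 000010101
Gen 2 (rule 137): 111000000
Gen 3 (rule 225): 011011111
Gen 4 (rule 18): 100000000
Gen 5 (rule 137): 001111111
Gen 6 (rule 225): 100111111
Gen 7 (rule 18): 011000000
Gen 8 (rule 137): 010011111
Gen 9 (rule 225): 000001111
Gen 10 (rule 18): 000010000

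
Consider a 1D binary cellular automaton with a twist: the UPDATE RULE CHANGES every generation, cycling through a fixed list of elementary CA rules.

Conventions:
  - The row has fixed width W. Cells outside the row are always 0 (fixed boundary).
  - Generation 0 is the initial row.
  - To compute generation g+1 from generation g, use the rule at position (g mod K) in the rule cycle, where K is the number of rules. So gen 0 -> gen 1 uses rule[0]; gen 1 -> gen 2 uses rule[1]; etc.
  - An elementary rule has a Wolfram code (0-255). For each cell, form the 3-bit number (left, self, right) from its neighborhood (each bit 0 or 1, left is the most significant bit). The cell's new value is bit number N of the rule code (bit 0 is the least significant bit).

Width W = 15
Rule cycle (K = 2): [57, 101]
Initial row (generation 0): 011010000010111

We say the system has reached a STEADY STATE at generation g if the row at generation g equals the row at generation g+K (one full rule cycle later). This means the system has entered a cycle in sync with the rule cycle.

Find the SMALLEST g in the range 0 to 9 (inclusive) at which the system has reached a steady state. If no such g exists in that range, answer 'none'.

Answer: none

Derivation:
Gen 0: 011010000010111
Gen 1 (rule 57): 010101111001100
Gen 2 (rule 101): 011110001000101
Gen 3 (rule 57): 010001100110010
Gen 4 (rule 101): 010100100010010
Gen 5 (rule 57): 001010011001001
Gen 6 (rule 101): 101110001001001
Gen 7 (rule 57): 011001100100100
Gen 8 (rule 101): 001000100100101
Gen 9 (rule 57): 100110010010010
Gen 10 (rule 101): 100010010010010
Gen 11 (rule 57): 011001001001001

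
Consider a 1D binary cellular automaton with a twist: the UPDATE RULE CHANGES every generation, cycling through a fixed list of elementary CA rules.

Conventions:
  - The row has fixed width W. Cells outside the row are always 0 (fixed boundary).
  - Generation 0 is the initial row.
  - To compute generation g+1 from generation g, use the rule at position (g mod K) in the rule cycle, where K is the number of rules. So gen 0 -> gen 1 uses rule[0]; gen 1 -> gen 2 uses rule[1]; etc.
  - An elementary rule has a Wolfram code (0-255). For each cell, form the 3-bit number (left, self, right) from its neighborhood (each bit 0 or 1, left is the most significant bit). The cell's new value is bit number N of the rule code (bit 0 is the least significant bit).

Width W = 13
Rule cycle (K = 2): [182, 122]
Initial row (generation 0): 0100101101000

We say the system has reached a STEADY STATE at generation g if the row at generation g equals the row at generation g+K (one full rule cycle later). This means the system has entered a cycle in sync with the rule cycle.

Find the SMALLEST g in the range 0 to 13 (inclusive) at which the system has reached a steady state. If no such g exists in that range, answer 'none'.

Gen 0: 0100101101000
Gen 1 (rule 182): 1111110011100
Gen 2 (rule 122): 1000011110110
Gen 3 (rule 182): 1100101101001
Gen 4 (rule 122): 1111011110110
Gen 5 (rule 182): 0110101101001
Gen 6 (rule 122): 1111011110110
Gen 7 (rule 182): 0110101101001
Gen 8 (rule 122): 1111011110110
Gen 9 (rule 182): 0110101101001
Gen 10 (rule 122): 1111011110110
Gen 11 (rule 182): 0110101101001
Gen 12 (rule 122): 1111011110110
Gen 13 (rule 182): 0110101101001
Gen 14 (rule 122): 1111011110110
Gen 15 (rule 182): 0110101101001

Answer: 4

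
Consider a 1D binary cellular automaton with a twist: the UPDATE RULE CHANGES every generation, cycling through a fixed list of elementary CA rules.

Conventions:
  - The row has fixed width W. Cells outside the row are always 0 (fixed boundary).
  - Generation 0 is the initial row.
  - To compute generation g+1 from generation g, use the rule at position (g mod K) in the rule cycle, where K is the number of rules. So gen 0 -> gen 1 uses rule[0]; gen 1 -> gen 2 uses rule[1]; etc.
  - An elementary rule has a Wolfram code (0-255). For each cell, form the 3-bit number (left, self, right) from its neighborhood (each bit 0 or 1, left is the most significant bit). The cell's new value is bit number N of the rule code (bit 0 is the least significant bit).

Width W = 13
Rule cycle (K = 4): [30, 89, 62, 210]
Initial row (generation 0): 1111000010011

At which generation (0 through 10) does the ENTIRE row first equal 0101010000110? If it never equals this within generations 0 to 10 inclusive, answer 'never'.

Gen 0: 1111000010011
Gen 1 (rule 30): 1000100111110
Gen 2 (rule 89): 0110010100011
Gen 3 (rule 62): 1101111110110
Gen 4 (rule 210): 0100111110011
Gen 5 (rule 30): 1111100001110
Gen 6 (rule 89): 1000111101011
Gen 7 (rule 62): 1101100011110
Gen 8 (rule 210): 0100110101111
Gen 9 (rule 30): 1111100101000
Gen 10 (rule 89): 1000110000111

Answer: never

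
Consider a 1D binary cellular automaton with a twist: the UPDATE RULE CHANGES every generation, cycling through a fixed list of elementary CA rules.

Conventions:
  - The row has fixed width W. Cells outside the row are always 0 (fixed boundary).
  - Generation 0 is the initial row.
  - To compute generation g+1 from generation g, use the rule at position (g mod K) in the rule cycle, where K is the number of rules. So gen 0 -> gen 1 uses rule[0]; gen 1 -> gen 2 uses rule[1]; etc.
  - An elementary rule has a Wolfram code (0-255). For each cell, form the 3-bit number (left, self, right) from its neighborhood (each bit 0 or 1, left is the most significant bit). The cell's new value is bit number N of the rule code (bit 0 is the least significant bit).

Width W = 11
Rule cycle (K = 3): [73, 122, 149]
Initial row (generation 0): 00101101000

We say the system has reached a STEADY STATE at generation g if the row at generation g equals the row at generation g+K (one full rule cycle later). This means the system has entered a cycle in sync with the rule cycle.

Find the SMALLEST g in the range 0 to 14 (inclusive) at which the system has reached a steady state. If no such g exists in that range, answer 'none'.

Answer: 14

Derivation:
Gen 0: 00101101000
Gen 1 (rule 73): 10001100011
Gen 2 (rule 122): 01011110111
Gen 3 (rule 149): 01001100010
Gen 4 (rule 73): 00001101000
Gen 5 (rule 122): 00011110100
Gen 6 (rule 149): 11001100111
Gen 7 (rule 73): 11001100101
Gen 8 (rule 122): 11111111010
Gen 9 (rule 149): 01111110011
Gen 10 (rule 73): 01000010011
Gen 11 (rule 122): 10100101111
Gen 12 (rule 149): 10110100110
Gen 13 (rule 73): 00110000110
Gen 14 (rule 122): 01111001111
Gen 15 (rule 149): 00110100110
Gen 16 (rule 73): 10110000110
Gen 17 (rule 122): 01111001111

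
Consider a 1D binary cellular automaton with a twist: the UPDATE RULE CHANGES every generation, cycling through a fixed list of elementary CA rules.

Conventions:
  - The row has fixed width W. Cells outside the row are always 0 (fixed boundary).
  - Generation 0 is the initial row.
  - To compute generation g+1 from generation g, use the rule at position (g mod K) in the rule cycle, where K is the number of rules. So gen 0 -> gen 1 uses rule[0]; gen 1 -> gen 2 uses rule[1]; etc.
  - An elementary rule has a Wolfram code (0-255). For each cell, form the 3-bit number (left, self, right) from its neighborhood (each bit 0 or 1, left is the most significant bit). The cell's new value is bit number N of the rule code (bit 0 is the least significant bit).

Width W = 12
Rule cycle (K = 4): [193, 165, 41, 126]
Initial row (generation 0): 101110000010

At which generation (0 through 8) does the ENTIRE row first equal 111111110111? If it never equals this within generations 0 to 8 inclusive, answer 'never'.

Gen 0: 101110000010
Gen 1 (rule 193): 000110111000
Gen 2 (rule 165): 110001010011
Gen 3 (rule 41): 100100100010
Gen 4 (rule 126): 111111110111
Gen 5 (rule 193): 011111110011
Gen 6 (rule 165): 001111100000
Gen 7 (rule 41): 101000001111
Gen 8 (rule 126): 111100011001

Answer: 4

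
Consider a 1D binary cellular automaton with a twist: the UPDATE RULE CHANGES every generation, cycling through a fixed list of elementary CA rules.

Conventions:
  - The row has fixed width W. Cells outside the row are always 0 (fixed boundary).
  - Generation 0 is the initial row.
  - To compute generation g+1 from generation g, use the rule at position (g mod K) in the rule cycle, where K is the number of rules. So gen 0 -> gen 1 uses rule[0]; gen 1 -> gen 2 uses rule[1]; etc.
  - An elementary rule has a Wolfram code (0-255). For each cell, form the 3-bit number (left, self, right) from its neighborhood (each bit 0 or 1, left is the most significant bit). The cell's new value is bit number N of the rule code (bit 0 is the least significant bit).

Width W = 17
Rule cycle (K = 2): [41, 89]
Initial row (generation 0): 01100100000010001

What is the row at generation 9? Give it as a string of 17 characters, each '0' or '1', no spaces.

Gen 0: 01100100000010001
Gen 1 (rule 41): 01000001111000100
Gen 2 (rule 89): 00111101001110011
Gen 3 (rule 41): 10100010001000010
Gen 4 (rule 89): 00011001100111001
Gen 5 (rule 41): 11010001000100000
Gen 6 (rule 89): 11001100110011111
Gen 7 (rule 41): 10001000100010000
Gen 8 (rule 89): 01100110011001111
Gen 9 (rule 41): 01000100010001000

Answer: 01000100010001000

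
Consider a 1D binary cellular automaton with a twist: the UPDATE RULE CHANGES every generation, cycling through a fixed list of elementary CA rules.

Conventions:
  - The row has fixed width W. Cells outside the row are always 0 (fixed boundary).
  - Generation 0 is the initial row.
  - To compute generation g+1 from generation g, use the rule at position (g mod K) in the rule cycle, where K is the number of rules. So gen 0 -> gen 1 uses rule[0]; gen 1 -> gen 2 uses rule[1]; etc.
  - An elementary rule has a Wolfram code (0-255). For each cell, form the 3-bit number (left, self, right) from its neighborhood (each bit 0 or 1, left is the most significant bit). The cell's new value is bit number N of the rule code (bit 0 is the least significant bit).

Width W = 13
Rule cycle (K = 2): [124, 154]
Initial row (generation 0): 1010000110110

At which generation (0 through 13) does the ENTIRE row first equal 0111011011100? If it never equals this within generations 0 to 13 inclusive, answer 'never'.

Answer: never

Derivation:
Gen 0: 1010000110110
Gen 1 (rule 124): 1111000111111
Gen 2 (rule 154): 1110101111110
Gen 3 (rule 124): 1011111000011
Gen 4 (rule 154): 0011110100110
Gen 5 (rule 124): 0010011110111
Gen 6 (rule 154): 0101111100110
Gen 7 (rule 124): 0111000110111
Gen 8 (rule 154): 1110101100110
Gen 9 (rule 124): 1011111110111
Gen 10 (rule 154): 0011111100110
Gen 11 (rule 124): 0010000110111
Gen 12 (rule 154): 0101001100110
Gen 13 (rule 124): 0111101110111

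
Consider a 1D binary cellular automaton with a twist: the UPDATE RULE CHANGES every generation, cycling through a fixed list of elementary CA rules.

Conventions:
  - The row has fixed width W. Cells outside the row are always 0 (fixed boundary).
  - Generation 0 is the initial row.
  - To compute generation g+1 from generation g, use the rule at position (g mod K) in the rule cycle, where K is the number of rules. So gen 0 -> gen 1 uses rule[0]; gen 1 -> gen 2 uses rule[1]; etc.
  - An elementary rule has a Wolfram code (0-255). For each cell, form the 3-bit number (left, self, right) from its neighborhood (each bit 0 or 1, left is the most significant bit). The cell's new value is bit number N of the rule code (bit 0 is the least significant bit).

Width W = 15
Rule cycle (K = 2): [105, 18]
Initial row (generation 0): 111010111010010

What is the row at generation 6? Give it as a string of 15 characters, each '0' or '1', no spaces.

Answer: 000000001101100

Derivation:
Gen 0: 111010111010010
Gen 1 (rule 105): 101101101100000
Gen 2 (rule 18): 000000000010000
Gen 3 (rule 105): 111111111000111
Gen 4 (rule 18): 000000000101000
Gen 5 (rule 105): 111111110010011
Gen 6 (rule 18): 000000001101100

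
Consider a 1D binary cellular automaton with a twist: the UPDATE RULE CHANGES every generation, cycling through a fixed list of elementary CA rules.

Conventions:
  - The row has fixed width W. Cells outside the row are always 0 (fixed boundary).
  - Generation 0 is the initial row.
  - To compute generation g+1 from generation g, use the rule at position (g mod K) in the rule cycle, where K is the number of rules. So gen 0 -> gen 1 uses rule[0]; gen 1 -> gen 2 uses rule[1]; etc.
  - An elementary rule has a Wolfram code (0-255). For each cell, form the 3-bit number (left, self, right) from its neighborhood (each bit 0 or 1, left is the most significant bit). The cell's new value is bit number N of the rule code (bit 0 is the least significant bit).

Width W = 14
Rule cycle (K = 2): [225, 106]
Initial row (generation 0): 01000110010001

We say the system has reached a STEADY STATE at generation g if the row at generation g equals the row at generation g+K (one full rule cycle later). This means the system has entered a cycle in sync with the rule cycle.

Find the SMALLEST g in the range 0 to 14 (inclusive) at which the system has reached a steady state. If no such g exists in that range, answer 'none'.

Answer: 12

Derivation:
Gen 0: 01000110010001
Gen 1 (rule 225): 00010010000100
Gen 2 (rule 106): 00100100001000
Gen 3 (rule 225): 10000001100011
Gen 4 (rule 106): 00000011100111
Gen 5 (rule 225): 11111001100011
Gen 6 (rule 106): 10001011100111
Gen 7 (rule 225): 00100101100011
Gen 8 (rule 106): 01001011100111
Gen 9 (rule 225): 00000101100011
Gen 10 (rule 106): 00001011100111
Gen 11 (rule 225): 11100101100011
Gen 12 (rule 106): 10101011100111
Gen 13 (rule 225): 01010101100011
Gen 14 (rule 106): 10101011100111
Gen 15 (rule 225): 01010101100011
Gen 16 (rule 106): 10101011100111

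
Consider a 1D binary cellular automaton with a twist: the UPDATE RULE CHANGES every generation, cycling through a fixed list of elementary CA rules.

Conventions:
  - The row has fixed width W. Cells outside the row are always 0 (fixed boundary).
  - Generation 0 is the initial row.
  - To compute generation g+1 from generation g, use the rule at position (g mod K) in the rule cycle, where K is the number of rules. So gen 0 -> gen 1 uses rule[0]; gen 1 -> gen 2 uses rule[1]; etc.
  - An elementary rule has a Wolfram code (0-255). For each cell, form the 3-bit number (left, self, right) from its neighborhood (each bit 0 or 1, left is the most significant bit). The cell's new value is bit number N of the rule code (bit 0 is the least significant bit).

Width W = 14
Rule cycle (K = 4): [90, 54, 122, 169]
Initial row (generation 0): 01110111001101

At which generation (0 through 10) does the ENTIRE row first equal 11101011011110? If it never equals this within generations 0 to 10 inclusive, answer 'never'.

Answer: 8

Derivation:
Gen 0: 01110111001101
Gen 1 (rule 90): 11010101111100
Gen 2 (rule 54): 00111110000010
Gen 3 (rule 122): 01100011000101
Gen 4 (rule 169): 01001010010010
Gen 5 (rule 90): 10110001101101
Gen 6 (rule 54): 11001010010011
Gen 7 (rule 122): 11110101101111
Gen 8 (rule 169): 11101011011110
Gen 9 (rule 90): 10100011010011
Gen 10 (rule 54): 11110100111100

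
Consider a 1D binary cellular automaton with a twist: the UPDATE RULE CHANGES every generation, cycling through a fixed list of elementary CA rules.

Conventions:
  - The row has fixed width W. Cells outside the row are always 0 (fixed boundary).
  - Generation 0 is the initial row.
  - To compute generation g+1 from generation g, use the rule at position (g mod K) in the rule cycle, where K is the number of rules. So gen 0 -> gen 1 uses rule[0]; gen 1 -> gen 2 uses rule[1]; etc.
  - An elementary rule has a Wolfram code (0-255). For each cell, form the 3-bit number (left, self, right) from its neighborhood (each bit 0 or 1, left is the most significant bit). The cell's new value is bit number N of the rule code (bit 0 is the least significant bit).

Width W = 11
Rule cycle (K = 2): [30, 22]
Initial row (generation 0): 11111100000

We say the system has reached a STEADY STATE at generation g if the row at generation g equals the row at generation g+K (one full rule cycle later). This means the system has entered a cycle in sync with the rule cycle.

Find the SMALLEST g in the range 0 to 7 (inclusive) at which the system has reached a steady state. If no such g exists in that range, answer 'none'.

Gen 0: 11111100000
Gen 1 (rule 30): 10000010000
Gen 2 (rule 22): 11000111000
Gen 3 (rule 30): 10101100100
Gen 4 (rule 22): 10100011110
Gen 5 (rule 30): 10110110001
Gen 6 (rule 22): 10000001011
Gen 7 (rule 30): 11000011010
Gen 8 (rule 22): 00100100011
Gen 9 (rule 30): 01111110110

Answer: none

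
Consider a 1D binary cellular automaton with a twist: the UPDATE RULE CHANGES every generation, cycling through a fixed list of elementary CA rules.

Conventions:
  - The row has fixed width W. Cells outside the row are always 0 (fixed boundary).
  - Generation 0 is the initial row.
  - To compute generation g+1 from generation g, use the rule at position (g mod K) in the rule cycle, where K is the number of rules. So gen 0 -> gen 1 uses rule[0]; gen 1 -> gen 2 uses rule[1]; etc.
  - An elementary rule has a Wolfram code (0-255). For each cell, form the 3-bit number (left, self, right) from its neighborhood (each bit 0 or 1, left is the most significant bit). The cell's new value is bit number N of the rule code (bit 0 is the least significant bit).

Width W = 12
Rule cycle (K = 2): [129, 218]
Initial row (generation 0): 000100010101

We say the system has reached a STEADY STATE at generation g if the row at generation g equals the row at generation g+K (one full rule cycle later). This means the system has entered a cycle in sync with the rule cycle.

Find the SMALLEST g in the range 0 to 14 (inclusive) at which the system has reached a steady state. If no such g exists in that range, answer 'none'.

Answer: 8

Derivation:
Gen 0: 000100010101
Gen 1 (rule 129): 110001000000
Gen 2 (rule 218): 111010100000
Gen 3 (rule 129): 010000001111
Gen 4 (rule 218): 101000011111
Gen 5 (rule 129): 000011001110
Gen 6 (rule 218): 000111111111
Gen 7 (rule 129): 110011111110
Gen 8 (rule 218): 111111111111
Gen 9 (rule 129): 011111111110
Gen 10 (rule 218): 111111111111
Gen 11 (rule 129): 011111111110
Gen 12 (rule 218): 111111111111
Gen 13 (rule 129): 011111111110
Gen 14 (rule 218): 111111111111
Gen 15 (rule 129): 011111111110
Gen 16 (rule 218): 111111111111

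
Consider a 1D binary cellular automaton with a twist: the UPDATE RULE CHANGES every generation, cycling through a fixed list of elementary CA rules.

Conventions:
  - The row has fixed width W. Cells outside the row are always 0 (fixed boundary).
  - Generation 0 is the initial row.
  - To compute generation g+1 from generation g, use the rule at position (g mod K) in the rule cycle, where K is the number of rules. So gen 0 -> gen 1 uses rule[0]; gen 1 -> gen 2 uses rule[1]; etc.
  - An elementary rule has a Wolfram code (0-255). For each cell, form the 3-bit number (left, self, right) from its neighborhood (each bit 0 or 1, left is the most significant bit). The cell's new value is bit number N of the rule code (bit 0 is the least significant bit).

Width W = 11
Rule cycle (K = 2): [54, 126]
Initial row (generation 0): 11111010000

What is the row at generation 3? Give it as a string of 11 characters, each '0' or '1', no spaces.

Answer: 00010010010

Derivation:
Gen 0: 11111010000
Gen 1 (rule 54): 00000111000
Gen 2 (rule 126): 00001101100
Gen 3 (rule 54): 00010010010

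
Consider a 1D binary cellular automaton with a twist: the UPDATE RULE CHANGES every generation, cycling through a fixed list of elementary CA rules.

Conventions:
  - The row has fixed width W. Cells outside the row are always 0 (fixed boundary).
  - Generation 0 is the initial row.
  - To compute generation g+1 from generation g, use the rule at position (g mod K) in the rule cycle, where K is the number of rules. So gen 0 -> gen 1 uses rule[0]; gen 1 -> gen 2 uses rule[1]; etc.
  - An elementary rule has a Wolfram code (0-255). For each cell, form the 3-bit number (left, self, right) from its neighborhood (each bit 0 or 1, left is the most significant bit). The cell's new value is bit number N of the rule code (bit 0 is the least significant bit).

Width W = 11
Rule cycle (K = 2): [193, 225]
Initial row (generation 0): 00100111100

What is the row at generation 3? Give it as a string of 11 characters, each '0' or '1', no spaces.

Gen 0: 00100111100
Gen 1 (rule 193): 10000011101
Gen 2 (rule 225): 00111001110
Gen 3 (rule 193): 10011000110

Answer: 10011000110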